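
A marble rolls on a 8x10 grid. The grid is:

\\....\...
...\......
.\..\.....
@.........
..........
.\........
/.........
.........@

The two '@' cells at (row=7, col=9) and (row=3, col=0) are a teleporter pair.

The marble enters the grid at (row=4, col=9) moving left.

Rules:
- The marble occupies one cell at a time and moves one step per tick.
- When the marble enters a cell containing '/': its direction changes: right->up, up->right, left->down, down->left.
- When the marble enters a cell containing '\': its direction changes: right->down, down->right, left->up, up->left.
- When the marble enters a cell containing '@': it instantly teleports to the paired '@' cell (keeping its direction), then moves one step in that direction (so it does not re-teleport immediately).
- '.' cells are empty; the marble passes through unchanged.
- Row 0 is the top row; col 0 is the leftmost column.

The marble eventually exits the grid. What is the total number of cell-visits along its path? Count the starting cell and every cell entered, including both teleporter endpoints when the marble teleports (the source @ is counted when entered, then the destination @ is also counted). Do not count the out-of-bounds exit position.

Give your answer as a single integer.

Answer: 10

Derivation:
Step 1: enter (4,9), '.' pass, move left to (4,8)
Step 2: enter (4,8), '.' pass, move left to (4,7)
Step 3: enter (4,7), '.' pass, move left to (4,6)
Step 4: enter (4,6), '.' pass, move left to (4,5)
Step 5: enter (4,5), '.' pass, move left to (4,4)
Step 6: enter (4,4), '.' pass, move left to (4,3)
Step 7: enter (4,3), '.' pass, move left to (4,2)
Step 8: enter (4,2), '.' pass, move left to (4,1)
Step 9: enter (4,1), '.' pass, move left to (4,0)
Step 10: enter (4,0), '.' pass, move left to (4,-1)
Step 11: at (4,-1) — EXIT via left edge, pos 4
Path length (cell visits): 10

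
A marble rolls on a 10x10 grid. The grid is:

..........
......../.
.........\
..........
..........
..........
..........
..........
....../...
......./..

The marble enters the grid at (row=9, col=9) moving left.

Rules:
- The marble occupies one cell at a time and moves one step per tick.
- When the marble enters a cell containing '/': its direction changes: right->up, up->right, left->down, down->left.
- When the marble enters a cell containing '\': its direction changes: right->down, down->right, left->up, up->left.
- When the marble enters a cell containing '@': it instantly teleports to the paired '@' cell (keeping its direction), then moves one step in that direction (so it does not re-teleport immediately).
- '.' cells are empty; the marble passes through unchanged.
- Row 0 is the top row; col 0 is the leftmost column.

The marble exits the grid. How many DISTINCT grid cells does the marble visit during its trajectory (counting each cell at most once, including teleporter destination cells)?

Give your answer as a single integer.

Step 1: enter (9,9), '.' pass, move left to (9,8)
Step 2: enter (9,8), '.' pass, move left to (9,7)
Step 3: enter (9,7), '/' deflects left->down, move down to (10,7)
Step 4: at (10,7) — EXIT via bottom edge, pos 7
Distinct cells visited: 3 (path length 3)

Answer: 3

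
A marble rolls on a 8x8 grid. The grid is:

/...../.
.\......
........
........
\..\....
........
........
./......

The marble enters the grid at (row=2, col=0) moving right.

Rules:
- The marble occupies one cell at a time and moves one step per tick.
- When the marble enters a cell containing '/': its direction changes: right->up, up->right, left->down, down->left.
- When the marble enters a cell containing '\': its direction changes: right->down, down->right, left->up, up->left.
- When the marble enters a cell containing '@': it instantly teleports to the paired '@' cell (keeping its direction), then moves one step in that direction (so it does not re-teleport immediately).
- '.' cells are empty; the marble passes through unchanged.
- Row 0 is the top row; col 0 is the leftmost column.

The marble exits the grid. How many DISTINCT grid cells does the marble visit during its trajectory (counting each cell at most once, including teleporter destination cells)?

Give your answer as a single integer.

Step 1: enter (2,0), '.' pass, move right to (2,1)
Step 2: enter (2,1), '.' pass, move right to (2,2)
Step 3: enter (2,2), '.' pass, move right to (2,3)
Step 4: enter (2,3), '.' pass, move right to (2,4)
Step 5: enter (2,4), '.' pass, move right to (2,5)
Step 6: enter (2,5), '.' pass, move right to (2,6)
Step 7: enter (2,6), '.' pass, move right to (2,7)
Step 8: enter (2,7), '.' pass, move right to (2,8)
Step 9: at (2,8) — EXIT via right edge, pos 2
Distinct cells visited: 8 (path length 8)

Answer: 8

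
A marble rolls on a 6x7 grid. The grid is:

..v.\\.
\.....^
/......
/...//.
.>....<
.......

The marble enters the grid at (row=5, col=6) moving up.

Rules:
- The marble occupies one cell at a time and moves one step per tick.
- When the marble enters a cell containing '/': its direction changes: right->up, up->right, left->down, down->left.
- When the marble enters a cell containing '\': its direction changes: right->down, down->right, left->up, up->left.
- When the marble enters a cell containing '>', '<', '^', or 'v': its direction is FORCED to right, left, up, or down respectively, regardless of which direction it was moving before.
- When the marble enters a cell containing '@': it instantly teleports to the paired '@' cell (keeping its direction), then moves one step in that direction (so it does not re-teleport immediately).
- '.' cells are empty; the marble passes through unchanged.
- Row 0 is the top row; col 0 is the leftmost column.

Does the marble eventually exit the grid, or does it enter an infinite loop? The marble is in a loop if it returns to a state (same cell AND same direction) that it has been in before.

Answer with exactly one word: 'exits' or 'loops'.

Step 1: enter (5,6), '.' pass, move up to (4,6)
Step 2: enter (4,6), '<' forces up->left, move left to (4,5)
Step 3: enter (4,5), '.' pass, move left to (4,4)
Step 4: enter (4,4), '.' pass, move left to (4,3)
Step 5: enter (4,3), '.' pass, move left to (4,2)
Step 6: enter (4,2), '.' pass, move left to (4,1)
Step 7: enter (4,1), '>' forces left->right, move right to (4,2)
Step 8: enter (4,2), '.' pass, move right to (4,3)
Step 9: enter (4,3), '.' pass, move right to (4,4)
Step 10: enter (4,4), '.' pass, move right to (4,5)
Step 11: enter (4,5), '.' pass, move right to (4,6)
Step 12: enter (4,6), '<' forces right->left, move left to (4,5)
Step 13: at (4,5) dir=left — LOOP DETECTED (seen before)

Answer: loops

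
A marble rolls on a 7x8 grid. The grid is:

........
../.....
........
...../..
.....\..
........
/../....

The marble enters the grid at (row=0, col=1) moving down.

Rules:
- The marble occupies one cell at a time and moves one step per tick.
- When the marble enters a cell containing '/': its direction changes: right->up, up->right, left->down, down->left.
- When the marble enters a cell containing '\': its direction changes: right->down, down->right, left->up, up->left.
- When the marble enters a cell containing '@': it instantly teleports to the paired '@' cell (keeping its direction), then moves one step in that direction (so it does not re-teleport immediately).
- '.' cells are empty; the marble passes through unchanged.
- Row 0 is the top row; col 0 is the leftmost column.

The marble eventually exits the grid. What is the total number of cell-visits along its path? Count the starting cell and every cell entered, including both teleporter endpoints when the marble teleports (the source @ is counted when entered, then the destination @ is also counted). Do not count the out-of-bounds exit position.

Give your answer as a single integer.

Step 1: enter (0,1), '.' pass, move down to (1,1)
Step 2: enter (1,1), '.' pass, move down to (2,1)
Step 3: enter (2,1), '.' pass, move down to (3,1)
Step 4: enter (3,1), '.' pass, move down to (4,1)
Step 5: enter (4,1), '.' pass, move down to (5,1)
Step 6: enter (5,1), '.' pass, move down to (6,1)
Step 7: enter (6,1), '.' pass, move down to (7,1)
Step 8: at (7,1) — EXIT via bottom edge, pos 1
Path length (cell visits): 7

Answer: 7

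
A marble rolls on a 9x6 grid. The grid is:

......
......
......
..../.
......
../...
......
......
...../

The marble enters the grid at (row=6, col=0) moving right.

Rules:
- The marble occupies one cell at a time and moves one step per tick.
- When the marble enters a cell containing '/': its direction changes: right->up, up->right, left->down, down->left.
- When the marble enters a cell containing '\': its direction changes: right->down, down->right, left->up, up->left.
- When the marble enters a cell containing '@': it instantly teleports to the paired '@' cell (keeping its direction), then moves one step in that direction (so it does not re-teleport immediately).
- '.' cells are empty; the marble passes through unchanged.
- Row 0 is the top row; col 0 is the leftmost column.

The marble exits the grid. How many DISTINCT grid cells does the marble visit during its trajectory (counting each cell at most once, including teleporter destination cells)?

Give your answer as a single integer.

Answer: 6

Derivation:
Step 1: enter (6,0), '.' pass, move right to (6,1)
Step 2: enter (6,1), '.' pass, move right to (6,2)
Step 3: enter (6,2), '.' pass, move right to (6,3)
Step 4: enter (6,3), '.' pass, move right to (6,4)
Step 5: enter (6,4), '.' pass, move right to (6,5)
Step 6: enter (6,5), '.' pass, move right to (6,6)
Step 7: at (6,6) — EXIT via right edge, pos 6
Distinct cells visited: 6 (path length 6)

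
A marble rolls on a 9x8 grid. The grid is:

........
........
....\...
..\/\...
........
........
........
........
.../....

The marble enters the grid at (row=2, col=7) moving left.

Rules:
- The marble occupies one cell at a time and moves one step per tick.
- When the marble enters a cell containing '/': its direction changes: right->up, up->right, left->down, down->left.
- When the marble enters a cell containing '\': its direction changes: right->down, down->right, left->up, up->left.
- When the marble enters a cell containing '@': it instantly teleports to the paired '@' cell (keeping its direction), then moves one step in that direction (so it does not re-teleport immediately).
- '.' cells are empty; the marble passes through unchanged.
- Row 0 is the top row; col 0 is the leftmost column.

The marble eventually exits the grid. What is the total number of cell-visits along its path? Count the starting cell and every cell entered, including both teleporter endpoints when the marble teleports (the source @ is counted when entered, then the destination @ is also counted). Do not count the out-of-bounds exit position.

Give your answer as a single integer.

Answer: 6

Derivation:
Step 1: enter (2,7), '.' pass, move left to (2,6)
Step 2: enter (2,6), '.' pass, move left to (2,5)
Step 3: enter (2,5), '.' pass, move left to (2,4)
Step 4: enter (2,4), '\' deflects left->up, move up to (1,4)
Step 5: enter (1,4), '.' pass, move up to (0,4)
Step 6: enter (0,4), '.' pass, move up to (-1,4)
Step 7: at (-1,4) — EXIT via top edge, pos 4
Path length (cell visits): 6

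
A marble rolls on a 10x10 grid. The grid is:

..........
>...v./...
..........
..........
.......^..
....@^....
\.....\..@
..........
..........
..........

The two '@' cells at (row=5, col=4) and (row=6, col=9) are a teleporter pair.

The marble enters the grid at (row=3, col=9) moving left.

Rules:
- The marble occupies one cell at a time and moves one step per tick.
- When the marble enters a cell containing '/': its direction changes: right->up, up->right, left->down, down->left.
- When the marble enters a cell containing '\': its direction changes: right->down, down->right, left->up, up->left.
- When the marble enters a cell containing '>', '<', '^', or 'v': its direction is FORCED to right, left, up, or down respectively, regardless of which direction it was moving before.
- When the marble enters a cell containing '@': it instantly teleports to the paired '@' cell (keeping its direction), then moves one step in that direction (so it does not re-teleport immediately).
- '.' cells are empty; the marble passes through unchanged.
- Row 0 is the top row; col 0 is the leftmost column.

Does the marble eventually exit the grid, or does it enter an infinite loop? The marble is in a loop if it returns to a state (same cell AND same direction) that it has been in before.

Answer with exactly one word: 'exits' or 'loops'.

Answer: exits

Derivation:
Step 1: enter (3,9), '.' pass, move left to (3,8)
Step 2: enter (3,8), '.' pass, move left to (3,7)
Step 3: enter (3,7), '.' pass, move left to (3,6)
Step 4: enter (3,6), '.' pass, move left to (3,5)
Step 5: enter (3,5), '.' pass, move left to (3,4)
Step 6: enter (3,4), '.' pass, move left to (3,3)
Step 7: enter (3,3), '.' pass, move left to (3,2)
Step 8: enter (3,2), '.' pass, move left to (3,1)
Step 9: enter (3,1), '.' pass, move left to (3,0)
Step 10: enter (3,0), '.' pass, move left to (3,-1)
Step 11: at (3,-1) — EXIT via left edge, pos 3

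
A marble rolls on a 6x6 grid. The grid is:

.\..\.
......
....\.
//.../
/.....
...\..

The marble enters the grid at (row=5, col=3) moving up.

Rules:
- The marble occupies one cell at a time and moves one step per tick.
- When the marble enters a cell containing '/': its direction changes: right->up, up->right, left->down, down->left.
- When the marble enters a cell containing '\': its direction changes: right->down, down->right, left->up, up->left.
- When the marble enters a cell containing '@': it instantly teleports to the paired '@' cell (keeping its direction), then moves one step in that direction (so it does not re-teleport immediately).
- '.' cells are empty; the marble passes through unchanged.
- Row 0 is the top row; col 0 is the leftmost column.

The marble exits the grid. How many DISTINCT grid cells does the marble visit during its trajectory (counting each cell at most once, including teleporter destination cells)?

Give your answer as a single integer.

Answer: 4

Derivation:
Step 1: enter (5,3), '\' deflects up->left, move left to (5,2)
Step 2: enter (5,2), '.' pass, move left to (5,1)
Step 3: enter (5,1), '.' pass, move left to (5,0)
Step 4: enter (5,0), '.' pass, move left to (5,-1)
Step 5: at (5,-1) — EXIT via left edge, pos 5
Distinct cells visited: 4 (path length 4)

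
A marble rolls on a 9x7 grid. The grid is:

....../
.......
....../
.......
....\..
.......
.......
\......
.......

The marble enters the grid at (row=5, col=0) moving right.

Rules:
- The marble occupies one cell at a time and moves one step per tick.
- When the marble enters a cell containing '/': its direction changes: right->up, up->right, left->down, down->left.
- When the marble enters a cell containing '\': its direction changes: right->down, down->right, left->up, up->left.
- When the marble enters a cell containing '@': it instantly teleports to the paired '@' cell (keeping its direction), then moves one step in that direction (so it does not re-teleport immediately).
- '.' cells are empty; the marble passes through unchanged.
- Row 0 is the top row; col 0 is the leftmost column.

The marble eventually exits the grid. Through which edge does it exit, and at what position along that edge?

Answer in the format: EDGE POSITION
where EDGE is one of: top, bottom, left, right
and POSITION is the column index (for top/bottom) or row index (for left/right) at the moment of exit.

Answer: right 5

Derivation:
Step 1: enter (5,0), '.' pass, move right to (5,1)
Step 2: enter (5,1), '.' pass, move right to (5,2)
Step 3: enter (5,2), '.' pass, move right to (5,3)
Step 4: enter (5,3), '.' pass, move right to (5,4)
Step 5: enter (5,4), '.' pass, move right to (5,5)
Step 6: enter (5,5), '.' pass, move right to (5,6)
Step 7: enter (5,6), '.' pass, move right to (5,7)
Step 8: at (5,7) — EXIT via right edge, pos 5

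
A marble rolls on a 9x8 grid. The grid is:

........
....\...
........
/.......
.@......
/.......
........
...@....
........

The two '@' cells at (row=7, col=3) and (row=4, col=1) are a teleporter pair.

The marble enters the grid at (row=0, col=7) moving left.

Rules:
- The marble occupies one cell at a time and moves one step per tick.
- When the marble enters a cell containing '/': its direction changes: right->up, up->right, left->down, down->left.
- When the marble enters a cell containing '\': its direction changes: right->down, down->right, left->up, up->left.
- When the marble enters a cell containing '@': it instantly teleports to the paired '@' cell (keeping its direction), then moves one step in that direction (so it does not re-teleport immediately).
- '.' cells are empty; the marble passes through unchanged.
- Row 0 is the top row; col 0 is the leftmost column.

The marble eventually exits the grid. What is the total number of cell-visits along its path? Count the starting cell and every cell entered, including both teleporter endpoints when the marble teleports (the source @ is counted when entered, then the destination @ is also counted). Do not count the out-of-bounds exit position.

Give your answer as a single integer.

Answer: 8

Derivation:
Step 1: enter (0,7), '.' pass, move left to (0,6)
Step 2: enter (0,6), '.' pass, move left to (0,5)
Step 3: enter (0,5), '.' pass, move left to (0,4)
Step 4: enter (0,4), '.' pass, move left to (0,3)
Step 5: enter (0,3), '.' pass, move left to (0,2)
Step 6: enter (0,2), '.' pass, move left to (0,1)
Step 7: enter (0,1), '.' pass, move left to (0,0)
Step 8: enter (0,0), '.' pass, move left to (0,-1)
Step 9: at (0,-1) — EXIT via left edge, pos 0
Path length (cell visits): 8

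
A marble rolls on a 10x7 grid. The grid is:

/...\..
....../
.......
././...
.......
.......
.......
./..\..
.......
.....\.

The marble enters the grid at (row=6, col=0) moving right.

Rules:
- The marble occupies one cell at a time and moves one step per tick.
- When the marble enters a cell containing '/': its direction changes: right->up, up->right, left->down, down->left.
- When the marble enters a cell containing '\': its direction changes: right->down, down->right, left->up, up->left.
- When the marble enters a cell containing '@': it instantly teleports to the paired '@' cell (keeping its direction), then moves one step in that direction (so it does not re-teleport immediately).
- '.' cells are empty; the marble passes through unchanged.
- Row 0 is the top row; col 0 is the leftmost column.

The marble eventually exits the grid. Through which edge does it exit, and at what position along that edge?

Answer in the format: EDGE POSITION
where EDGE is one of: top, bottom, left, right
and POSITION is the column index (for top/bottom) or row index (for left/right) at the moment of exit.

Step 1: enter (6,0), '.' pass, move right to (6,1)
Step 2: enter (6,1), '.' pass, move right to (6,2)
Step 3: enter (6,2), '.' pass, move right to (6,3)
Step 4: enter (6,3), '.' pass, move right to (6,4)
Step 5: enter (6,4), '.' pass, move right to (6,5)
Step 6: enter (6,5), '.' pass, move right to (6,6)
Step 7: enter (6,6), '.' pass, move right to (6,7)
Step 8: at (6,7) — EXIT via right edge, pos 6

Answer: right 6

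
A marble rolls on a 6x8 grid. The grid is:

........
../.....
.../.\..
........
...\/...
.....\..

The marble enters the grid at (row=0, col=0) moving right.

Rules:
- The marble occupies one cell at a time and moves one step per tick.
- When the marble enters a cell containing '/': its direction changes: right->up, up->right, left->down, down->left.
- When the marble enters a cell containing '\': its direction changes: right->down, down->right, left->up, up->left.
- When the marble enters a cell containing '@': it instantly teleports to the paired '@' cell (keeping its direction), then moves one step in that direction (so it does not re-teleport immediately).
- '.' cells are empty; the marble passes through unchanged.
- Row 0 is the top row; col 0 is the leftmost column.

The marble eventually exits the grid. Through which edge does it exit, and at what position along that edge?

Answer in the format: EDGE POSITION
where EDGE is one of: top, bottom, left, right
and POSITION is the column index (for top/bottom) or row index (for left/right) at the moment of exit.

Answer: right 0

Derivation:
Step 1: enter (0,0), '.' pass, move right to (0,1)
Step 2: enter (0,1), '.' pass, move right to (0,2)
Step 3: enter (0,2), '.' pass, move right to (0,3)
Step 4: enter (0,3), '.' pass, move right to (0,4)
Step 5: enter (0,4), '.' pass, move right to (0,5)
Step 6: enter (0,5), '.' pass, move right to (0,6)
Step 7: enter (0,6), '.' pass, move right to (0,7)
Step 8: enter (0,7), '.' pass, move right to (0,8)
Step 9: at (0,8) — EXIT via right edge, pos 0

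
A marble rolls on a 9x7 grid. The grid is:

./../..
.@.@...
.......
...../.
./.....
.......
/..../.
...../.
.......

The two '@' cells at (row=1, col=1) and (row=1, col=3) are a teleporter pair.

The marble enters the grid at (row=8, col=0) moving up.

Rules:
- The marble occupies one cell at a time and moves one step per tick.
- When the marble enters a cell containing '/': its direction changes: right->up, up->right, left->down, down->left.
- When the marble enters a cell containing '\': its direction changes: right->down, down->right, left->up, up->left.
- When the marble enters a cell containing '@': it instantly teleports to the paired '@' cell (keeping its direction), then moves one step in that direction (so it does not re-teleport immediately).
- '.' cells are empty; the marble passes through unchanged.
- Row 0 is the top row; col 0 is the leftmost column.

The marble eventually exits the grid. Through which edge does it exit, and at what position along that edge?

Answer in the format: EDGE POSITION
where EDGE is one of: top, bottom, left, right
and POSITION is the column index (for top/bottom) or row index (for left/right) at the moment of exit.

Step 1: enter (8,0), '.' pass, move up to (7,0)
Step 2: enter (7,0), '.' pass, move up to (6,0)
Step 3: enter (6,0), '/' deflects up->right, move right to (6,1)
Step 4: enter (6,1), '.' pass, move right to (6,2)
Step 5: enter (6,2), '.' pass, move right to (6,3)
Step 6: enter (6,3), '.' pass, move right to (6,4)
Step 7: enter (6,4), '.' pass, move right to (6,5)
Step 8: enter (6,5), '/' deflects right->up, move up to (5,5)
Step 9: enter (5,5), '.' pass, move up to (4,5)
Step 10: enter (4,5), '.' pass, move up to (3,5)
Step 11: enter (3,5), '/' deflects up->right, move right to (3,6)
Step 12: enter (3,6), '.' pass, move right to (3,7)
Step 13: at (3,7) — EXIT via right edge, pos 3

Answer: right 3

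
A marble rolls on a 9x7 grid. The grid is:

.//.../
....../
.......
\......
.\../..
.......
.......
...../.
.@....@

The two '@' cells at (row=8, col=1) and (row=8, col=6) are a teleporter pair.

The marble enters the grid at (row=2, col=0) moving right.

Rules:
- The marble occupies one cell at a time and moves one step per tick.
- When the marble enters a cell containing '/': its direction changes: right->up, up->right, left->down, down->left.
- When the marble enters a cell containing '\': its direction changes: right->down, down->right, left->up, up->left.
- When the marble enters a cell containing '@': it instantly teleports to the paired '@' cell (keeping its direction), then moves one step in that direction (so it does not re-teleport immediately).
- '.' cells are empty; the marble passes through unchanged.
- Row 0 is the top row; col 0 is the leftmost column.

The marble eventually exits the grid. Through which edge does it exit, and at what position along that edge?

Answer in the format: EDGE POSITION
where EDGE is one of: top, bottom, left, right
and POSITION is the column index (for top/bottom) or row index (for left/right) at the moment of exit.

Step 1: enter (2,0), '.' pass, move right to (2,1)
Step 2: enter (2,1), '.' pass, move right to (2,2)
Step 3: enter (2,2), '.' pass, move right to (2,3)
Step 4: enter (2,3), '.' pass, move right to (2,4)
Step 5: enter (2,4), '.' pass, move right to (2,5)
Step 6: enter (2,5), '.' pass, move right to (2,6)
Step 7: enter (2,6), '.' pass, move right to (2,7)
Step 8: at (2,7) — EXIT via right edge, pos 2

Answer: right 2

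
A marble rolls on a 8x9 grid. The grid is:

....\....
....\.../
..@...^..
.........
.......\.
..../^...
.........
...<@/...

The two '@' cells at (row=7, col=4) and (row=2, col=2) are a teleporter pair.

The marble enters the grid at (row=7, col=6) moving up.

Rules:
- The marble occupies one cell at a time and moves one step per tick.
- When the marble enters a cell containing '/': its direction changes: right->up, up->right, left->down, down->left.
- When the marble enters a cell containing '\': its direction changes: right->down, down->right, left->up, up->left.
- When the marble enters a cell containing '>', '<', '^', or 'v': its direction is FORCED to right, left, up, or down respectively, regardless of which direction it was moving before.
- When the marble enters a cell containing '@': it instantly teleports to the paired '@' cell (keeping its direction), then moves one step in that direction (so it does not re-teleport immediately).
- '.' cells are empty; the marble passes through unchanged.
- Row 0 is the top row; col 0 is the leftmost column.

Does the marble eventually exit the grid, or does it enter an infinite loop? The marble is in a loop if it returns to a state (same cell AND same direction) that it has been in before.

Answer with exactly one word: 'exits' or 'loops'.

Step 1: enter (7,6), '.' pass, move up to (6,6)
Step 2: enter (6,6), '.' pass, move up to (5,6)
Step 3: enter (5,6), '.' pass, move up to (4,6)
Step 4: enter (4,6), '.' pass, move up to (3,6)
Step 5: enter (3,6), '.' pass, move up to (2,6)
Step 6: enter (2,6), '^' forces up->up, move up to (1,6)
Step 7: enter (1,6), '.' pass, move up to (0,6)
Step 8: enter (0,6), '.' pass, move up to (-1,6)
Step 9: at (-1,6) — EXIT via top edge, pos 6

Answer: exits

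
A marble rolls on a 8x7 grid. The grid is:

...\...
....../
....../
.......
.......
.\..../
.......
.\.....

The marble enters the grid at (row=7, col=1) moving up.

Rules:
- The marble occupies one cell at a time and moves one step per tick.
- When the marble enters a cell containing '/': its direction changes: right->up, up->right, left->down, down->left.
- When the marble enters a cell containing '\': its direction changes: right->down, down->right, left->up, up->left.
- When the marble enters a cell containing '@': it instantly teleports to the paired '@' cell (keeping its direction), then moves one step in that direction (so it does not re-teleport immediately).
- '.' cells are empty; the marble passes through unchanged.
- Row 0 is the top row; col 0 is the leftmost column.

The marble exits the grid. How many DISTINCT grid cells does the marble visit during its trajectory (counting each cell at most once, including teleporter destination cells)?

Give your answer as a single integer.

Step 1: enter (7,1), '\' deflects up->left, move left to (7,0)
Step 2: enter (7,0), '.' pass, move left to (7,-1)
Step 3: at (7,-1) — EXIT via left edge, pos 7
Distinct cells visited: 2 (path length 2)

Answer: 2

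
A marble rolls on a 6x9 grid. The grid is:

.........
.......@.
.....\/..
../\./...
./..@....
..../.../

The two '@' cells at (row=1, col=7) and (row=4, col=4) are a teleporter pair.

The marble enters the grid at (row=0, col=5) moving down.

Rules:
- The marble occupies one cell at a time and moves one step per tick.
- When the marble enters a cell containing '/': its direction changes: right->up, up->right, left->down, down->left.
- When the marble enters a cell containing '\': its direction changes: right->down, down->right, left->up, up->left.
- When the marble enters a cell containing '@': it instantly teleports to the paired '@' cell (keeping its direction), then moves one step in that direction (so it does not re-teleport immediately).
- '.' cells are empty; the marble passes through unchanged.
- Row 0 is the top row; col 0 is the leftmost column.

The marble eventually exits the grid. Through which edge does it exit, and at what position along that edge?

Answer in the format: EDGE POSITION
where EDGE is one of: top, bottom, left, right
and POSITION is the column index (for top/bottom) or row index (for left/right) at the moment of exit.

Answer: top 6

Derivation:
Step 1: enter (0,5), '.' pass, move down to (1,5)
Step 2: enter (1,5), '.' pass, move down to (2,5)
Step 3: enter (2,5), '\' deflects down->right, move right to (2,6)
Step 4: enter (2,6), '/' deflects right->up, move up to (1,6)
Step 5: enter (1,6), '.' pass, move up to (0,6)
Step 6: enter (0,6), '.' pass, move up to (-1,6)
Step 7: at (-1,6) — EXIT via top edge, pos 6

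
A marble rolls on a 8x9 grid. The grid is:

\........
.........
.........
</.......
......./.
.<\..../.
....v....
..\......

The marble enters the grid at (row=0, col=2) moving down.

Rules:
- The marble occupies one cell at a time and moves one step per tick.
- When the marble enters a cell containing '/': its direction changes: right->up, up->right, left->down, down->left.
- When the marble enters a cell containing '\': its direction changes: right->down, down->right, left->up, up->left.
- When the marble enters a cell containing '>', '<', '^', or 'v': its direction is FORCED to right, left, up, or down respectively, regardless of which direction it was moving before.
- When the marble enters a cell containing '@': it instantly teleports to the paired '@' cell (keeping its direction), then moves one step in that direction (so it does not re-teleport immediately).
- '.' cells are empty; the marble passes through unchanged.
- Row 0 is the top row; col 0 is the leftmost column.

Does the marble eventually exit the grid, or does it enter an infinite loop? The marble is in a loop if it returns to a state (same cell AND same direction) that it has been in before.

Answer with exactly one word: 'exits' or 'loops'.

Step 1: enter (0,2), '.' pass, move down to (1,2)
Step 2: enter (1,2), '.' pass, move down to (2,2)
Step 3: enter (2,2), '.' pass, move down to (3,2)
Step 4: enter (3,2), '.' pass, move down to (4,2)
Step 5: enter (4,2), '.' pass, move down to (5,2)
Step 6: enter (5,2), '\' deflects down->right, move right to (5,3)
Step 7: enter (5,3), '.' pass, move right to (5,4)
Step 8: enter (5,4), '.' pass, move right to (5,5)
Step 9: enter (5,5), '.' pass, move right to (5,6)
Step 10: enter (5,6), '.' pass, move right to (5,7)
Step 11: enter (5,7), '/' deflects right->up, move up to (4,7)
Step 12: enter (4,7), '/' deflects up->right, move right to (4,8)
Step 13: enter (4,8), '.' pass, move right to (4,9)
Step 14: at (4,9) — EXIT via right edge, pos 4

Answer: exits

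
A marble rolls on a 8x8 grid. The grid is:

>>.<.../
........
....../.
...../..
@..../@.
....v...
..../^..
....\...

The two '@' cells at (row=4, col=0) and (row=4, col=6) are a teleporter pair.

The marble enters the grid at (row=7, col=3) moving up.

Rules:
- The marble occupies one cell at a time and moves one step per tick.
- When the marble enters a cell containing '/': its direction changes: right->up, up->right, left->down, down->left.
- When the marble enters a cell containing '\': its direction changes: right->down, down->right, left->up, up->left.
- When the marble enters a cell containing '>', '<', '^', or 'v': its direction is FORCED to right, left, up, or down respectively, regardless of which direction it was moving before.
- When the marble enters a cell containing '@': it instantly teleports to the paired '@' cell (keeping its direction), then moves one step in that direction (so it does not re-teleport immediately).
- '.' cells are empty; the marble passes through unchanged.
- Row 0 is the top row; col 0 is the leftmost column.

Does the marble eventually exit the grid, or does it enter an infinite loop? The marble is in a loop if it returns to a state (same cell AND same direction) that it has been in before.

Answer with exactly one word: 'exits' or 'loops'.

Answer: loops

Derivation:
Step 1: enter (7,3), '.' pass, move up to (6,3)
Step 2: enter (6,3), '.' pass, move up to (5,3)
Step 3: enter (5,3), '.' pass, move up to (4,3)
Step 4: enter (4,3), '.' pass, move up to (3,3)
Step 5: enter (3,3), '.' pass, move up to (2,3)
Step 6: enter (2,3), '.' pass, move up to (1,3)
Step 7: enter (1,3), '.' pass, move up to (0,3)
Step 8: enter (0,3), '<' forces up->left, move left to (0,2)
Step 9: enter (0,2), '.' pass, move left to (0,1)
Step 10: enter (0,1), '>' forces left->right, move right to (0,2)
Step 11: enter (0,2), '.' pass, move right to (0,3)
Step 12: enter (0,3), '<' forces right->left, move left to (0,2)
Step 13: at (0,2) dir=left — LOOP DETECTED (seen before)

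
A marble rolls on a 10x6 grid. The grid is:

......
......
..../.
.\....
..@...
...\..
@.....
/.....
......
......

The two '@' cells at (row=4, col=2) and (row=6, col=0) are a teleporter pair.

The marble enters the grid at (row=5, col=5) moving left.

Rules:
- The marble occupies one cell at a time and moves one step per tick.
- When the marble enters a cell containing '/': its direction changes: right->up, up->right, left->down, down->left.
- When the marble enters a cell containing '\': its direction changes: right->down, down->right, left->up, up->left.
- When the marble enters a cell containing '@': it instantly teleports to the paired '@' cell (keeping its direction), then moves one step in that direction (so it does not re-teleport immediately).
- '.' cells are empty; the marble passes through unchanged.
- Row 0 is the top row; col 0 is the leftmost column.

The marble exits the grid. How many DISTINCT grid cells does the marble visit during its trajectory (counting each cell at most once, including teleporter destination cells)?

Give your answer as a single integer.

Step 1: enter (5,5), '.' pass, move left to (5,4)
Step 2: enter (5,4), '.' pass, move left to (5,3)
Step 3: enter (5,3), '\' deflects left->up, move up to (4,3)
Step 4: enter (4,3), '.' pass, move up to (3,3)
Step 5: enter (3,3), '.' pass, move up to (2,3)
Step 6: enter (2,3), '.' pass, move up to (1,3)
Step 7: enter (1,3), '.' pass, move up to (0,3)
Step 8: enter (0,3), '.' pass, move up to (-1,3)
Step 9: at (-1,3) — EXIT via top edge, pos 3
Distinct cells visited: 8 (path length 8)

Answer: 8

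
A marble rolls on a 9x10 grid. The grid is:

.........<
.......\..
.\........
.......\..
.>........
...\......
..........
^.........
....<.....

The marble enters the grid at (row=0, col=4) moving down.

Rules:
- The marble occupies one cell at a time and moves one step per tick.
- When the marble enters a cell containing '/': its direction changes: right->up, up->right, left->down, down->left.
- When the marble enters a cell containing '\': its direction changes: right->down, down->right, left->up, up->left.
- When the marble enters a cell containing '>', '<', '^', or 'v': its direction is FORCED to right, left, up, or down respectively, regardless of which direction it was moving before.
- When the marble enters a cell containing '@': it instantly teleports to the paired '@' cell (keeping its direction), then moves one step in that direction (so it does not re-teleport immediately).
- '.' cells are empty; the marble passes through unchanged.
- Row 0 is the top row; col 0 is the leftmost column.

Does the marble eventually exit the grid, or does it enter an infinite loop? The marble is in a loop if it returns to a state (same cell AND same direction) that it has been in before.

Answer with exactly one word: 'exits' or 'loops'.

Answer: exits

Derivation:
Step 1: enter (0,4), '.' pass, move down to (1,4)
Step 2: enter (1,4), '.' pass, move down to (2,4)
Step 3: enter (2,4), '.' pass, move down to (3,4)
Step 4: enter (3,4), '.' pass, move down to (4,4)
Step 5: enter (4,4), '.' pass, move down to (5,4)
Step 6: enter (5,4), '.' pass, move down to (6,4)
Step 7: enter (6,4), '.' pass, move down to (7,4)
Step 8: enter (7,4), '.' pass, move down to (8,4)
Step 9: enter (8,4), '<' forces down->left, move left to (8,3)
Step 10: enter (8,3), '.' pass, move left to (8,2)
Step 11: enter (8,2), '.' pass, move left to (8,1)
Step 12: enter (8,1), '.' pass, move left to (8,0)
Step 13: enter (8,0), '.' pass, move left to (8,-1)
Step 14: at (8,-1) — EXIT via left edge, pos 8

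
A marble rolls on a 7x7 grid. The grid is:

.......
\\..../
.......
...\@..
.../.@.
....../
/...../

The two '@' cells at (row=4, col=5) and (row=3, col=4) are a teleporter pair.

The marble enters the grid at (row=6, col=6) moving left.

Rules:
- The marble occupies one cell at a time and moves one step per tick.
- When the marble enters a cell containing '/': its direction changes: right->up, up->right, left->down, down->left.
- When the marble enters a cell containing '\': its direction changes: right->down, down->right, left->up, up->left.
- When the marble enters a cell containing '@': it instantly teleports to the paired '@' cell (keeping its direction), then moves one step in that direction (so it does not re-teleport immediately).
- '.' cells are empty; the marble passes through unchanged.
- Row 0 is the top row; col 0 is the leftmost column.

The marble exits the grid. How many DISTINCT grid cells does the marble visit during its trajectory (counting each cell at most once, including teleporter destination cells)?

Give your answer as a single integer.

Step 1: enter (6,6), '/' deflects left->down, move down to (7,6)
Step 2: at (7,6) — EXIT via bottom edge, pos 6
Distinct cells visited: 1 (path length 1)

Answer: 1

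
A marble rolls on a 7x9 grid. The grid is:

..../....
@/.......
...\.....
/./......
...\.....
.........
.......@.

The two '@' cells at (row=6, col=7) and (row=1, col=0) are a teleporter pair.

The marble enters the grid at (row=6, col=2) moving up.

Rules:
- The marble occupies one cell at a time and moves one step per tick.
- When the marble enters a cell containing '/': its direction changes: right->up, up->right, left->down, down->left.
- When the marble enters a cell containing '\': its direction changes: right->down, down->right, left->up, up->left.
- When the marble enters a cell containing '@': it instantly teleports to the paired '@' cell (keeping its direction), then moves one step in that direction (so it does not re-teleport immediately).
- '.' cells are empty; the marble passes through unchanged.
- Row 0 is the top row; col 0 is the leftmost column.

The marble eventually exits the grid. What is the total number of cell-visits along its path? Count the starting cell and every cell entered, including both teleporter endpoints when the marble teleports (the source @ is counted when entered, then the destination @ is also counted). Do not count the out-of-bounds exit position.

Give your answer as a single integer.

Answer: 10

Derivation:
Step 1: enter (6,2), '.' pass, move up to (5,2)
Step 2: enter (5,2), '.' pass, move up to (4,2)
Step 3: enter (4,2), '.' pass, move up to (3,2)
Step 4: enter (3,2), '/' deflects up->right, move right to (3,3)
Step 5: enter (3,3), '.' pass, move right to (3,4)
Step 6: enter (3,4), '.' pass, move right to (3,5)
Step 7: enter (3,5), '.' pass, move right to (3,6)
Step 8: enter (3,6), '.' pass, move right to (3,7)
Step 9: enter (3,7), '.' pass, move right to (3,8)
Step 10: enter (3,8), '.' pass, move right to (3,9)
Step 11: at (3,9) — EXIT via right edge, pos 3
Path length (cell visits): 10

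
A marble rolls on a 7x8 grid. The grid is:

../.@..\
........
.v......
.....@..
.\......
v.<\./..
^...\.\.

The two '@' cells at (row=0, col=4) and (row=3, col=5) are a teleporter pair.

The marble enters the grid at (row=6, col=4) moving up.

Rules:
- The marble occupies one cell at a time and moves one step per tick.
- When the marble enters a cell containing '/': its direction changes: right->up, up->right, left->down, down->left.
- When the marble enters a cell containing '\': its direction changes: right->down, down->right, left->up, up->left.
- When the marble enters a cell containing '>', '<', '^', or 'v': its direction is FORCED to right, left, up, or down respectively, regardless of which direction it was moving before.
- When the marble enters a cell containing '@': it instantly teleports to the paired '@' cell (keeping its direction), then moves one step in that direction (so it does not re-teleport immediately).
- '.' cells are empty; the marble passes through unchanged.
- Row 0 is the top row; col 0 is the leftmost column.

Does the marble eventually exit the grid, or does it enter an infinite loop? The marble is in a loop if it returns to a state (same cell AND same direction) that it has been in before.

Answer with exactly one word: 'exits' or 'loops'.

Step 1: enter (6,4), '\' deflects up->left, move left to (6,3)
Step 2: enter (6,3), '.' pass, move left to (6,2)
Step 3: enter (6,2), '.' pass, move left to (6,1)
Step 4: enter (6,1), '.' pass, move left to (6,0)
Step 5: enter (6,0), '^' forces left->up, move up to (5,0)
Step 6: enter (5,0), 'v' forces up->down, move down to (6,0)
Step 7: enter (6,0), '^' forces down->up, move up to (5,0)
Step 8: at (5,0) dir=up — LOOP DETECTED (seen before)

Answer: loops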